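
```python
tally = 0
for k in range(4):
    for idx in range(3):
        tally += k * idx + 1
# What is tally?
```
Trace:
  tally=0
  tally=1, k=0, idx=0
  tally=2, k=0, idx=1
  tally=3, k=0, idx=2
  tally=4, k=1, idx=0
  tally=6, k=1, idx=1
  tally=9, k=1, idx=2
  tally=10, k=2, idx=0
  tally=13, k=2, idx=1
  tally=18, k=2, idx=2
  tally=19, k=3, idx=0
  tally=23, k=3, idx=1
  tally=30, k=3, idx=2

Final answer: 30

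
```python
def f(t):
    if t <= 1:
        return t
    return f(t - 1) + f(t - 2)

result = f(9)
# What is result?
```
Call trace (a repeated sub-call is expanded the first time; later identical calls just restate its return value):
f(t=9)
  f(t=8)
    f(t=7)
      f(t=6)
        f(t=5)
          f(t=4)
            f(t=3)
              f(t=2)
                f(t=1)
                -> return 1
                f(t=0)
                -> return 0
              -> return 1
              f(t=1)
              -> return 1
            -> return 2
            f(t=2) -> return 1  (same call as traced above)
          -> return 3
          f(t=3) -> return 2  (same call as traced above)
        -> return 5
        f(t=4) -> return 3  (same call as traced above)
      -> return 8
      f(t=5) -> return 5  (same call as traced above)
    -> return 13
    f(t=6) -> return 8  (same call as traced above)
  -> return 21
  f(t=7) -> return 13  (same call as traced above)
-> return 34

Final answer: 34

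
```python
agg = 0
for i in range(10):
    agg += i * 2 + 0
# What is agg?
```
Trace:
  agg=0
  agg=0, i=0
  agg=2, i=1
  agg=6, i=2
  agg=12, i=3
  agg=20, i=4
  agg=30, i=5
  agg=42, i=6
  agg=56, i=7
  agg=72, i=8
  agg=90, i=9

Final answer: 90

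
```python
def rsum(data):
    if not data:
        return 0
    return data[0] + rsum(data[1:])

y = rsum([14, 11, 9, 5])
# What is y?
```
Call trace:
rsum(data=[14, 11, 9, 5])
  rsum(data=[11, 9, 5])
    rsum(data=[9, 5])
      rsum(data=[5])
        rsum(data=[])
        -> return 0
      -> return 5
    -> return 14
  -> return 25
-> return 39

Final answer: 39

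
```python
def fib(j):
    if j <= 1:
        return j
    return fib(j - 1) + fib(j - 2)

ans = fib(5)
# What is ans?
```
Call trace (a repeated sub-call is expanded the first time; later identical calls just restate its return value):
fib(j=5)
  fib(j=4)
    fib(j=3)
      fib(j=2)
        fib(j=1)
        -> return 1
        fib(j=0)
        -> return 0
      -> return 1
      fib(j=1)
      -> return 1
    -> return 2
    fib(j=2) -> return 1  (same call as traced above)
  -> return 3
  fib(j=3) -> return 2  (same call as traced above)
-> return 5

Final answer: 5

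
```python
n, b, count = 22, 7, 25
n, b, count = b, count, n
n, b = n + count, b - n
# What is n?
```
Trace:
  n=22, b=7, count=25
  n=7, b=25, count=22
  n=29, b=18, count=22

Final answer: 29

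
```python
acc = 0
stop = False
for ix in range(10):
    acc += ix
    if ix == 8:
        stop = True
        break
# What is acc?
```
Trace:
  acc=0
  acc=0, stop=False
  acc=0, stop=False, ix=0
  acc=1, stop=False, ix=1
  acc=3, stop=False, ix=2
  acc=6, stop=False, ix=3
  acc=10, stop=False, ix=4
  acc=15, stop=False, ix=5
  acc=21, stop=False, ix=6
  acc=28, stop=False, ix=7
  acc=36, stop=True, ix=8

Final answer: 36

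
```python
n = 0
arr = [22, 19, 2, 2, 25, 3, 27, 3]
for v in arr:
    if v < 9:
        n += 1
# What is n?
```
Trace:
  n=0
  n=0, v=22
  n=0, v=19
  n=1, v=2
  n=2, v=2
  n=2, v=25
  n=3, v=3
  n=3, v=27
  n=4, v=3

Final answer: 4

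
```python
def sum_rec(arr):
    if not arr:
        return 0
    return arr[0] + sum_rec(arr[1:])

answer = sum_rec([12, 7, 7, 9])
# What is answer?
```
Call trace:
sum_rec(arr=[12, 7, 7, 9])
  sum_rec(arr=[7, 7, 9])
    sum_rec(arr=[7, 9])
      sum_rec(arr=[9])
        sum_rec(arr=[])
        -> return 0
      -> return 9
    -> return 16
  -> return 23
-> return 35

Final answer: 35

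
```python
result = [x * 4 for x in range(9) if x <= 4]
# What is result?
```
Trace:
  x=0
  x=1
  x=2
  x=3
  x=4
  x=5
  x=6
  x=7
  x=8
  result=[0, 4, 8, 12, 16]

Final answer: [0, 4, 8, 12, 16]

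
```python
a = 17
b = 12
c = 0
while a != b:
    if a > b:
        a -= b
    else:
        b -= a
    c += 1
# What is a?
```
Trace:
  a=17
  a=17, b=12
  a=17, b=12, c=0
  a=5, b=12, c=1
  a=5, b=7, c=2
  a=5, b=2, c=3
  a=3, b=2, c=4
  a=1, b=2, c=5
  a=1, b=1, c=6

Final answer: 1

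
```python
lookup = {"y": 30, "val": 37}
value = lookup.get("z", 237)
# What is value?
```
Trace:
  lookup={'y': 30, 'val': 37}
  lookup={'y': 30, 'val': 37}, value=237

Final answer: 237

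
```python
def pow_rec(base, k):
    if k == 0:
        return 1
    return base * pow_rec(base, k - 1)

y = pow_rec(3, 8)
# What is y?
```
Call trace:
pow_rec(base=3, k=8)
  pow_rec(base=3, k=7)
    pow_rec(base=3, k=6)
      pow_rec(base=3, k=5)
        pow_rec(base=3, k=4)
          pow_rec(base=3, k=3)
            pow_rec(base=3, k=2)
              pow_rec(base=3, k=1)
                pow_rec(base=3, k=0)
                -> return 1
              -> return 3
            -> return 9
          -> return 27
        -> return 81
      -> return 243
    -> return 729
  -> return 2187
-> return 6561

Final answer: 6561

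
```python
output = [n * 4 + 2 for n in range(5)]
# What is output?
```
Trace:
  n=0
  n=1
  n=2
  n=3
  n=4
  output=[2, 6, 10, 14, 18]

Final answer: [2, 6, 10, 14, 18]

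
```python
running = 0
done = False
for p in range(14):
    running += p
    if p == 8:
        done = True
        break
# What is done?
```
Trace:
  running=0
  running=0, done=False
  running=0, done=False, p=0
  running=1, done=False, p=1
  running=3, done=False, p=2
  running=6, done=False, p=3
  running=10, done=False, p=4
  running=15, done=False, p=5
  running=21, done=False, p=6
  running=28, done=False, p=7
  running=36, done=True, p=8

Final answer: True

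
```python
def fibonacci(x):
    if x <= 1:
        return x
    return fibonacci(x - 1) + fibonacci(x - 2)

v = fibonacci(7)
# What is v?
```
Call trace (a repeated sub-call is expanded the first time; later identical calls just restate its return value):
fibonacci(x=7)
  fibonacci(x=6)
    fibonacci(x=5)
      fibonacci(x=4)
        fibonacci(x=3)
          fibonacci(x=2)
            fibonacci(x=1)
            -> return 1
            fibonacci(x=0)
            -> return 0
          -> return 1
          fibonacci(x=1)
          -> return 1
        -> return 2
        fibonacci(x=2) -> return 1  (same call as traced above)
      -> return 3
      fibonacci(x=3) -> return 2  (same call as traced above)
    -> return 5
    fibonacci(x=4) -> return 3  (same call as traced above)
  -> return 8
  fibonacci(x=5) -> return 5  (same call as traced above)
-> return 13

Final answer: 13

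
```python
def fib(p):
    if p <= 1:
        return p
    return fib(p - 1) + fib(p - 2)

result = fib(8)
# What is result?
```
Call trace (a repeated sub-call is expanded the first time; later identical calls just restate its return value):
fib(p=8)
  fib(p=7)
    fib(p=6)
      fib(p=5)
        fib(p=4)
          fib(p=3)
            fib(p=2)
              fib(p=1)
              -> return 1
              fib(p=0)
              -> return 0
            -> return 1
            fib(p=1)
            -> return 1
          -> return 2
          fib(p=2) -> return 1  (same call as traced above)
        -> return 3
        fib(p=3) -> return 2  (same call as traced above)
      -> return 5
      fib(p=4) -> return 3  (same call as traced above)
    -> return 8
    fib(p=5) -> return 5  (same call as traced above)
  -> return 13
  fib(p=6) -> return 8  (same call as traced above)
-> return 21

Final answer: 21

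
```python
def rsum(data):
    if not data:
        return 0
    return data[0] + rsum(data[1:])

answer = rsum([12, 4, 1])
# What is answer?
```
Call trace:
rsum(data=[12, 4, 1])
  rsum(data=[4, 1])
    rsum(data=[1])
      rsum(data=[])
      -> return 0
    -> return 1
  -> return 5
-> return 17

Final answer: 17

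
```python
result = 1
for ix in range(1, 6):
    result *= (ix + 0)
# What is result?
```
Trace:
  result=1
  result=1, ix=1
  result=2, ix=2
  result=6, ix=3
  result=24, ix=4
  result=120, ix=5

Final answer: 120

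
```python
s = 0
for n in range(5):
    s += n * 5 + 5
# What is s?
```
Trace:
  s=0
  s=5, n=0
  s=15, n=1
  s=30, n=2
  s=50, n=3
  s=75, n=4

Final answer: 75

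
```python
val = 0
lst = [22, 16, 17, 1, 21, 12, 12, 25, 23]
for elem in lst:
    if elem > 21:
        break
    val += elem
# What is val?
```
Trace:
  val=0
  val=0, elem=22

Final answer: 0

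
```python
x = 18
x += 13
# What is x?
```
Trace:
  x=18
  x=31

Final answer: 31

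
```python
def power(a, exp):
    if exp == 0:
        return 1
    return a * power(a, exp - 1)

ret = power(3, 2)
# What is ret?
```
Call trace:
power(a=3, exp=2)
  power(a=3, exp=1)
    power(a=3, exp=0)
    -> return 1
  -> return 3
-> return 9

Final answer: 9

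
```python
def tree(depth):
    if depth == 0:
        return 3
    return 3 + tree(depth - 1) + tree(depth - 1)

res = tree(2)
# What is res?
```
Call trace (a repeated sub-call is expanded the first time; later identical calls just restate its return value):
tree(depth=2)
  tree(depth=1)
    tree(depth=0)
    -> return 3
    tree(depth=0)
    -> return 3
  -> return 9
  tree(depth=1) -> return 9  (same call as traced above)
-> return 21

Final answer: 21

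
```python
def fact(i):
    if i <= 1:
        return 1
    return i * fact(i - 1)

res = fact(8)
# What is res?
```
Call trace:
fact(i=8)
  fact(i=7)
    fact(i=6)
      fact(i=5)
        fact(i=4)
          fact(i=3)
            fact(i=2)
              fact(i=1)
              -> return 1
            -> return 2
          -> return 6
        -> return 24
      -> return 120
    -> return 720
  -> return 5040
-> return 40320

Final answer: 40320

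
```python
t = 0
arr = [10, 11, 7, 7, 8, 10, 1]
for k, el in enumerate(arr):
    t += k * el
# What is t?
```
Trace:
  t=0
  t=0, k=0, el=10
  t=11, k=1, el=11
  t=25, k=2, el=7
  t=46, k=3, el=7
  t=78, k=4, el=8
  t=128, k=5, el=10
  t=134, k=6, el=1

Final answer: 134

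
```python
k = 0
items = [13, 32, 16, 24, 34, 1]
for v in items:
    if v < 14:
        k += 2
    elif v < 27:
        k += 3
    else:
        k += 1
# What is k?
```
Trace:
  k=0
  k=2, v=13
  k=3, v=32
  k=6, v=16
  k=9, v=24
  k=10, v=34
  k=12, v=1

Final answer: 12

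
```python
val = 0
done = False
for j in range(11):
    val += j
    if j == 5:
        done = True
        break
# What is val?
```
Trace:
  val=0
  val=0, done=False
  val=0, done=False, j=0
  val=1, done=False, j=1
  val=3, done=False, j=2
  val=6, done=False, j=3
  val=10, done=False, j=4
  val=15, done=True, j=5

Final answer: 15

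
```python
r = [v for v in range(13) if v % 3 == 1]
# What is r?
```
Trace:
  v=0
  v=1
  v=2
  v=3
  v=4
  v=5
  v=6
  v=7
  v=8
  v=9
  v=10
  v=11
  v=12
  r=[1, 4, 7, 10]

Final answer: [1, 4, 7, 10]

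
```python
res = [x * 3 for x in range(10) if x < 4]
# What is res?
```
Trace:
  x=0
  x=1
  x=2
  x=3
  x=4
  x=5
  x=6
  x=7
  x=8
  x=9
  res=[0, 3, 6, 9]

Final answer: [0, 3, 6, 9]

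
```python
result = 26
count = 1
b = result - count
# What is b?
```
Trace:
  result=26
  result=26, count=1
  result=26, count=1, b=25

Final answer: 25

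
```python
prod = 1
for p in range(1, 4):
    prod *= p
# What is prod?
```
Trace:
  prod=1
  prod=1, p=1
  prod=2, p=2
  prod=6, p=3

Final answer: 6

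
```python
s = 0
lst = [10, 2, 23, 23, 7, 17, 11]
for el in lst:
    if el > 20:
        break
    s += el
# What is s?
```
Trace:
  s=0
  s=10, el=10
  s=12, el=2
  s=12, el=23

Final answer: 12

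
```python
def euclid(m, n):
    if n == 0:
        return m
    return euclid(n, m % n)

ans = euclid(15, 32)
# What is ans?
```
Call trace:
euclid(m=15, n=32)
  euclid(m=32, n=15)
    euclid(m=15, n=2)
      euclid(m=2, n=1)
        euclid(m=1, n=0)
        -> return 1
      -> return 1
    -> return 1
  -> return 1
-> return 1

Final answer: 1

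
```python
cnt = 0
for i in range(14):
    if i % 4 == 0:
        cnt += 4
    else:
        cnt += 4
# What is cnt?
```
Trace:
  cnt=0
  cnt=4, i=0
  cnt=8, i=1
  cnt=12, i=2
  cnt=16, i=3
  cnt=20, i=4
  cnt=24, i=5
  cnt=28, i=6
  cnt=32, i=7
  cnt=36, i=8
  cnt=40, i=9
  cnt=44, i=10
  cnt=48, i=11
  cnt=52, i=12
  cnt=56, i=13

Final answer: 56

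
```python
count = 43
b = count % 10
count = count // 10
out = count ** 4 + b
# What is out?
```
Trace:
  count=43
  count=43, b=3
  count=4, b=3
  count=4, b=3, out=259

Final answer: 259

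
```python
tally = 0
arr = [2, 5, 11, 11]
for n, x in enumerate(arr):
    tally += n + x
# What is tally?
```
Trace:
  tally=0
  tally=2, n=0, x=2
  tally=8, n=1, x=5
  tally=21, n=2, x=11
  tally=35, n=3, x=11

Final answer: 35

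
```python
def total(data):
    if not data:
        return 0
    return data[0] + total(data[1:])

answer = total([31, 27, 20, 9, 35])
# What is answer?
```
Call trace:
total(data=[31, 27, 20, 9, 35])
  total(data=[27, 20, 9, 35])
    total(data=[20, 9, 35])
      total(data=[9, 35])
        total(data=[35])
          total(data=[])
          -> return 0
        -> return 35
      -> return 44
    -> return 64
  -> return 91
-> return 122

Final answer: 122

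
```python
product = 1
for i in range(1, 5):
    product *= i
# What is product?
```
Trace:
  product=1
  product=1, i=1
  product=2, i=2
  product=6, i=3
  product=24, i=4

Final answer: 24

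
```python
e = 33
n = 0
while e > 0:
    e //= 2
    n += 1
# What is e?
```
Trace:
  e=33
  e=33, n=0
  e=16, n=1
  e=8, n=2
  e=4, n=3
  e=2, n=4
  e=1, n=5
  e=0, n=6

Final answer: 0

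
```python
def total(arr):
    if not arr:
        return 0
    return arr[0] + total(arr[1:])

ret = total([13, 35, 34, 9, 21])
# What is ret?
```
Call trace:
total(arr=[13, 35, 34, 9, 21])
  total(arr=[35, 34, 9, 21])
    total(arr=[34, 9, 21])
      total(arr=[9, 21])
        total(arr=[21])
          total(arr=[])
          -> return 0
        -> return 21
      -> return 30
    -> return 64
  -> return 99
-> return 112

Final answer: 112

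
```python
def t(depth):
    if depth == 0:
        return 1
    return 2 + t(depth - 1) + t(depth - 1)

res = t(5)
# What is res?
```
Call trace (a repeated sub-call is expanded the first time; later identical calls just restate its return value):
t(depth=5)
  t(depth=4)
    t(depth=3)
      t(depth=2)
        t(depth=1)
          t(depth=0)
          -> return 1
          t(depth=0)
          -> return 1
        -> return 4
        t(depth=1) -> return 4  (same call as traced above)
      -> return 10
      t(depth=2) -> return 10  (same call as traced above)
    -> return 22
    t(depth=3) -> return 22  (same call as traced above)
  -> return 46
  t(depth=4) -> return 46  (same call as traced above)
-> return 94

Final answer: 94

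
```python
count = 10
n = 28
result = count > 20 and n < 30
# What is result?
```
Trace:
  count=10
  count=10, n=28
  count=10, n=28, result=False

Final answer: False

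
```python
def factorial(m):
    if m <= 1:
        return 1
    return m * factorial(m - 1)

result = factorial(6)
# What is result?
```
Call trace:
factorial(m=6)
  factorial(m=5)
    factorial(m=4)
      factorial(m=3)
        factorial(m=2)
          factorial(m=1)
          -> return 1
        -> return 2
      -> return 6
    -> return 24
  -> return 120
-> return 720

Final answer: 720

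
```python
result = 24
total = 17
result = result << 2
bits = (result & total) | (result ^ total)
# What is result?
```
Trace:
  result=24
  result=24, total=17
  result=96, total=17
  result=96, total=17, bits=113

Final answer: 96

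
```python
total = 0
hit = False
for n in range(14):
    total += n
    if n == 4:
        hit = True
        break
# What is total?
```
Trace:
  total=0
  total=0, hit=False
  total=0, hit=False, n=0
  total=1, hit=False, n=1
  total=3, hit=False, n=2
  total=6, hit=False, n=3
  total=10, hit=True, n=4

Final answer: 10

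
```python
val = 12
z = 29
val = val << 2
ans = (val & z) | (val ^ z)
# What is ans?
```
Trace:
  val=12
  val=12, z=29
  val=48, z=29
  val=48, z=29, ans=61

Final answer: 61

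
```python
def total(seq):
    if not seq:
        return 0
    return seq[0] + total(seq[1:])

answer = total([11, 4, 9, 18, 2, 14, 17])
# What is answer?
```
Call trace:
total(seq=[11, 4, 9, 18, 2, 14, 17])
  total(seq=[4, 9, 18, 2, 14, 17])
    total(seq=[9, 18, 2, 14, 17])
      total(seq=[18, 2, 14, 17])
        total(seq=[2, 14, 17])
          total(seq=[14, 17])
            total(seq=[17])
              total(seq=[])
              -> return 0
            -> return 17
          -> return 31
        -> return 33
      -> return 51
    -> return 60
  -> return 64
-> return 75

Final answer: 75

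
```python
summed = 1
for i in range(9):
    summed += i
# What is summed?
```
Trace:
  summed=1
  summed=1, i=0
  summed=2, i=1
  summed=4, i=2
  summed=7, i=3
  summed=11, i=4
  summed=16, i=5
  summed=22, i=6
  summed=29, i=7
  summed=37, i=8

Final answer: 37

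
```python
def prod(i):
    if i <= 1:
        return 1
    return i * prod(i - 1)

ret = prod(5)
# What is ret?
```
Call trace:
prod(i=5)
  prod(i=4)
    prod(i=3)
      prod(i=2)
        prod(i=1)
        -> return 1
      -> return 2
    -> return 6
  -> return 24
-> return 120

Final answer: 120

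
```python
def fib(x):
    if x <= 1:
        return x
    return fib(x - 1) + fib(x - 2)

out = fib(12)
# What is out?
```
Call trace (a repeated sub-call is expanded the first time; later identical calls just restate its return value):
fib(x=12)
  fib(x=11)
    fib(x=10)
      fib(x=9)
        fib(x=8)
          fib(x=7)
            fib(x=6)
              fib(x=5)
                fib(x=4)
                  fib(x=3)
                    fib(x=2)
                      fib(x=1)
                      -> return 1
                      fib(x=0)
                      -> return 0
                    -> return 1
                    fib(x=1)
                    -> return 1
                  -> return 2
                  fib(x=2) -> return 1  (same call as traced above)
                -> return 3
                fib(x=3) -> return 2  (same call as traced above)
              -> return 5
              fib(x=4) -> return 3  (same call as traced above)
            -> return 8
            fib(x=5) -> return 5  (same call as traced above)
          -> return 13
          fib(x=6) -> return 8  (same call as traced above)
        -> return 21
        fib(x=7) -> return 13  (same call as traced above)
      -> return 34
      fib(x=8) -> return 21  (same call as traced above)
    -> return 55
    fib(x=9) -> return 34  (same call as traced above)
  -> return 89
  fib(x=10) -> return 55  (same call as traced above)
-> return 144

Final answer: 144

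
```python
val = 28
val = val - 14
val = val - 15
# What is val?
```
Trace:
  val=28
  val=14
  val=-1

Final answer: -1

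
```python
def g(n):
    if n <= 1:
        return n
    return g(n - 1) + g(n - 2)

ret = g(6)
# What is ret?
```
Call trace (a repeated sub-call is expanded the first time; later identical calls just restate its return value):
g(n=6)
  g(n=5)
    g(n=4)
      g(n=3)
        g(n=2)
          g(n=1)
          -> return 1
          g(n=0)
          -> return 0
        -> return 1
        g(n=1)
        -> return 1
      -> return 2
      g(n=2) -> return 1  (same call as traced above)
    -> return 3
    g(n=3) -> return 2  (same call as traced above)
  -> return 5
  g(n=4) -> return 3  (same call as traced above)
-> return 8

Final answer: 8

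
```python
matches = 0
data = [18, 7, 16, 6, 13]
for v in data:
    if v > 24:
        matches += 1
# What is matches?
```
Trace:
  matches=0
  matches=0, v=18
  matches=0, v=7
  matches=0, v=16
  matches=0, v=6
  matches=0, v=13

Final answer: 0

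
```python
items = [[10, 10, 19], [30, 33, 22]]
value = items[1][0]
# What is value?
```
Trace:
  items=[[10, 10, 19], [30, 33, 22]]
  items=[[10, 10, 19], [30, 33, 22]], value=30

Final answer: 30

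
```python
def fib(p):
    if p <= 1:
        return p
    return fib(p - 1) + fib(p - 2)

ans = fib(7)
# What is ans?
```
Call trace (a repeated sub-call is expanded the first time; later identical calls just restate its return value):
fib(p=7)
  fib(p=6)
    fib(p=5)
      fib(p=4)
        fib(p=3)
          fib(p=2)
            fib(p=1)
            -> return 1
            fib(p=0)
            -> return 0
          -> return 1
          fib(p=1)
          -> return 1
        -> return 2
        fib(p=2) -> return 1  (same call as traced above)
      -> return 3
      fib(p=3) -> return 2  (same call as traced above)
    -> return 5
    fib(p=4) -> return 3  (same call as traced above)
  -> return 8
  fib(p=5) -> return 5  (same call as traced above)
-> return 13

Final answer: 13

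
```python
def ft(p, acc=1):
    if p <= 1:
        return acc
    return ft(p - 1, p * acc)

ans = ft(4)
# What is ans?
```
Call trace:
ft(p=4, acc=1)
  ft(p=3, acc=4)
    ft(p=2, acc=12)
      ft(p=1, acc=24)
      -> return 24
    -> return 24
  -> return 24
-> return 24

Final answer: 24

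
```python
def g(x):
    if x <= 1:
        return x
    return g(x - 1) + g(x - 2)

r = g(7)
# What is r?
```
Call trace (a repeated sub-call is expanded the first time; later identical calls just restate its return value):
g(x=7)
  g(x=6)
    g(x=5)
      g(x=4)
        g(x=3)
          g(x=2)
            g(x=1)
            -> return 1
            g(x=0)
            -> return 0
          -> return 1
          g(x=1)
          -> return 1
        -> return 2
        g(x=2) -> return 1  (same call as traced above)
      -> return 3
      g(x=3) -> return 2  (same call as traced above)
    -> return 5
    g(x=4) -> return 3  (same call as traced above)
  -> return 8
  g(x=5) -> return 5  (same call as traced above)
-> return 13

Final answer: 13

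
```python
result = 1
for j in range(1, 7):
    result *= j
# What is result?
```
Trace:
  result=1
  result=1, j=1
  result=2, j=2
  result=6, j=3
  result=24, j=4
  result=120, j=5
  result=720, j=6

Final answer: 720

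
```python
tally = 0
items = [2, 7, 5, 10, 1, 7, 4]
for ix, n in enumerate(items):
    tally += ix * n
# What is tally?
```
Trace:
  tally=0
  tally=0, ix=0, n=2
  tally=7, ix=1, n=7
  tally=17, ix=2, n=5
  tally=47, ix=3, n=10
  tally=51, ix=4, n=1
  tally=86, ix=5, n=7
  tally=110, ix=6, n=4

Final answer: 110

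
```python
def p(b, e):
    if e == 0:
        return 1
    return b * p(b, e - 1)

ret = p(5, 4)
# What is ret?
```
Call trace:
p(b=5, e=4)
  p(b=5, e=3)
    p(b=5, e=2)
      p(b=5, e=1)
        p(b=5, e=0)
        -> return 1
      -> return 5
    -> return 25
  -> return 125
-> return 625

Final answer: 625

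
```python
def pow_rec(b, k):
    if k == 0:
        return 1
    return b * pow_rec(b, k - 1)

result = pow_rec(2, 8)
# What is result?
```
Call trace:
pow_rec(b=2, k=8)
  pow_rec(b=2, k=7)
    pow_rec(b=2, k=6)
      pow_rec(b=2, k=5)
        pow_rec(b=2, k=4)
          pow_rec(b=2, k=3)
            pow_rec(b=2, k=2)
              pow_rec(b=2, k=1)
                pow_rec(b=2, k=0)
                -> return 1
              -> return 2
            -> return 4
          -> return 8
        -> return 16
      -> return 32
    -> return 64
  -> return 128
-> return 256

Final answer: 256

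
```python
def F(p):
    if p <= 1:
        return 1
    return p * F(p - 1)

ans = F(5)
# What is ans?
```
Call trace:
F(p=5)
  F(p=4)
    F(p=3)
      F(p=2)
        F(p=1)
        -> return 1
      -> return 2
    -> return 6
  -> return 24
-> return 120

Final answer: 120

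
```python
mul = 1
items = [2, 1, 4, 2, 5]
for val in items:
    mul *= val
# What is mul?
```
Trace:
  mul=1
  mul=2, val=2
  mul=2, val=1
  mul=8, val=4
  mul=16, val=2
  mul=80, val=5

Final answer: 80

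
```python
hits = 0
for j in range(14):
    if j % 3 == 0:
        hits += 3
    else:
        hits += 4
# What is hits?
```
Trace:
  hits=0
  hits=3, j=0
  hits=7, j=1
  hits=11, j=2
  hits=14, j=3
  hits=18, j=4
  hits=22, j=5
  hits=25, j=6
  hits=29, j=7
  hits=33, j=8
  hits=36, j=9
  hits=40, j=10
  hits=44, j=11
  hits=47, j=12
  hits=51, j=13

Final answer: 51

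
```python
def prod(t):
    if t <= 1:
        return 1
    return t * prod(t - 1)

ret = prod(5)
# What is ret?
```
Call trace:
prod(t=5)
  prod(t=4)
    prod(t=3)
      prod(t=2)
        prod(t=1)
        -> return 1
      -> return 2
    -> return 6
  -> return 24
-> return 120

Final answer: 120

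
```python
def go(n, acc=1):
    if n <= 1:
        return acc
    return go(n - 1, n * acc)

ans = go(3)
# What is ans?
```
Call trace:
go(n=3, acc=1)
  go(n=2, acc=3)
    go(n=1, acc=6)
    -> return 6
  -> return 6
-> return 6

Final answer: 6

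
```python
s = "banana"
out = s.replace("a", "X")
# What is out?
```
Trace:
  s='banana'
  s='banana', out='bXnXnX'

Final answer: 'bXnXnX'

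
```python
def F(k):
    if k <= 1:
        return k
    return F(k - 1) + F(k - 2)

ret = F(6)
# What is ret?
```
Call trace (a repeated sub-call is expanded the first time; later identical calls just restate its return value):
F(k=6)
  F(k=5)
    F(k=4)
      F(k=3)
        F(k=2)
          F(k=1)
          -> return 1
          F(k=0)
          -> return 0
        -> return 1
        F(k=1)
        -> return 1
      -> return 2
      F(k=2) -> return 1  (same call as traced above)
    -> return 3
    F(k=3) -> return 2  (same call as traced above)
  -> return 5
  F(k=4) -> return 3  (same call as traced above)
-> return 8

Final answer: 8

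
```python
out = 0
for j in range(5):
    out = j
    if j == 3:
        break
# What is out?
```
Trace:
  out=0
  out=0, j=0
  out=1, j=1
  out=2, j=2
  out=3, j=3

Final answer: 3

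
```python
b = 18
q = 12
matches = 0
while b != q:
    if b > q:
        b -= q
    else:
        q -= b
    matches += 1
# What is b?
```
Trace:
  b=18
  b=18, q=12
  b=18, q=12, matches=0
  b=6, q=12, matches=1
  b=6, q=6, matches=2

Final answer: 6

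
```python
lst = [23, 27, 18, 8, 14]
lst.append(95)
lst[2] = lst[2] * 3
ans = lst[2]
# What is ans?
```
Trace:
  lst=[23, 27, 18, 8, 14]
  lst=[23, 27, 18, 8, 14, 95]
  lst=[23, 27, 54, 8, 14, 95]
  lst=[23, 27, 54, 8, 14, 95], ans=54

Final answer: 54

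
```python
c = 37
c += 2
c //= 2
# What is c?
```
Trace:
  c=37
  c=39
  c=19

Final answer: 19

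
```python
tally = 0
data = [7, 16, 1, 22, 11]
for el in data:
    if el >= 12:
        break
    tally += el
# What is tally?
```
Trace:
  tally=0
  tally=7, el=7
  tally=7, el=16

Final answer: 7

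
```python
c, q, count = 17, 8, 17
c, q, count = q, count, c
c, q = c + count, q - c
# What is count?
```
Trace:
  c=17, q=8, count=17
  c=8, q=17, count=17
  c=25, q=9, count=17

Final answer: 17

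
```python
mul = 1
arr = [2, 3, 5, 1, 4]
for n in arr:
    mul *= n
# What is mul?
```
Trace:
  mul=1
  mul=2, n=2
  mul=6, n=3
  mul=30, n=5
  mul=30, n=1
  mul=120, n=4

Final answer: 120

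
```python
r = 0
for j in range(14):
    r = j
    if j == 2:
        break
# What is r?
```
Trace:
  r=0
  r=0, j=0
  r=1, j=1
  r=2, j=2

Final answer: 2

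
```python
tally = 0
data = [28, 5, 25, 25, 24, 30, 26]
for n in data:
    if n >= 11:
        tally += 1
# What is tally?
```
Trace:
  tally=0
  tally=1, n=28
  tally=1, n=5
  tally=2, n=25
  tally=3, n=25
  tally=4, n=24
  tally=5, n=30
  tally=6, n=26

Final answer: 6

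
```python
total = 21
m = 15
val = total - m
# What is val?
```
Trace:
  total=21
  total=21, m=15
  total=21, m=15, val=6

Final answer: 6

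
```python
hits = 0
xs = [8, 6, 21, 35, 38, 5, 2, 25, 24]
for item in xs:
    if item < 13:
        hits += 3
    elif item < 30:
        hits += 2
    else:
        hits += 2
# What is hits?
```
Trace:
  hits=0
  hits=3, item=8
  hits=6, item=6
  hits=8, item=21
  hits=10, item=35
  hits=12, item=38
  hits=15, item=5
  hits=18, item=2
  hits=20, item=25
  hits=22, item=24

Final answer: 22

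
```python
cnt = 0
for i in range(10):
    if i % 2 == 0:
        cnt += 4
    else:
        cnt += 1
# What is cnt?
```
Trace:
  cnt=0
  cnt=4, i=0
  cnt=5, i=1
  cnt=9, i=2
  cnt=10, i=3
  cnt=14, i=4
  cnt=15, i=5
  cnt=19, i=6
  cnt=20, i=7
  cnt=24, i=8
  cnt=25, i=9

Final answer: 25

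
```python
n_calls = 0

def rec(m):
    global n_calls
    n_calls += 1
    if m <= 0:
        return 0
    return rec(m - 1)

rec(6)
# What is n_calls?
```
Call trace:
rec(m=6)
  rec(m=5)
    rec(m=4)
      rec(m=3)
        rec(m=2)
          rec(m=1)
            rec(m=0)
            -> return 0
          -> return 0
        -> return 0
      -> return 0
    -> return 0
  -> return 0
-> return 0

n_calls is incremented once per call. rec is entered once for each m = 6, 5, 4, 3, 2, 1, 0 (the m <= 0 call returns without recursing), i.e. 6 + 1 calls.
n_calls = 7

Final answer: 7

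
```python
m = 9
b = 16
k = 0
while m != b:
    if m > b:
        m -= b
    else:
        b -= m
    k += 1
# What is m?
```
Trace:
  m=9
  m=9, b=16
  m=9, b=16, k=0
  m=9, b=7, k=1
  m=2, b=7, k=2
  m=2, b=5, k=3
  m=2, b=3, k=4
  m=2, b=1, k=5
  m=1, b=1, k=6

Final answer: 1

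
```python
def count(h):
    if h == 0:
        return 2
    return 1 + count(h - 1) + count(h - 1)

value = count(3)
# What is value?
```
Call trace (a repeated sub-call is expanded the first time; later identical calls just restate its return value):
count(h=3)
  count(h=2)
    count(h=1)
      count(h=0)
      -> return 2
      count(h=0)
      -> return 2
    -> return 5
    count(h=1) -> return 5  (same call as traced above)
  -> return 11
  count(h=2) -> return 11  (same call as traced above)
-> return 23

Final answer: 23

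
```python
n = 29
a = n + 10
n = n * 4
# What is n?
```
Trace:
  n=29
  n=29, a=39
  n=116, a=39

Final answer: 116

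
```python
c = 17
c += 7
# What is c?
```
Trace:
  c=17
  c=24

Final answer: 24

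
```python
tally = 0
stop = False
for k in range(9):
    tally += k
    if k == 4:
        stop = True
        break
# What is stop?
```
Trace:
  tally=0
  tally=0, stop=False
  tally=0, stop=False, k=0
  tally=1, stop=False, k=1
  tally=3, stop=False, k=2
  tally=6, stop=False, k=3
  tally=10, stop=True, k=4

Final answer: True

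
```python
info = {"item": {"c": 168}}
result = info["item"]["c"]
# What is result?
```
Trace:
  info={'item': {'c': 168}}
  info={'item': {'c': 168}}, result=168

Final answer: 168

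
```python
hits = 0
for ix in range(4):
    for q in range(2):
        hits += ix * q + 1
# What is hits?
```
Trace:
  hits=0
  hits=1, ix=0, q=0
  hits=2, ix=0, q=1
  hits=3, ix=1, q=0
  hits=5, ix=1, q=1
  hits=6, ix=2, q=0
  hits=9, ix=2, q=1
  hits=10, ix=3, q=0
  hits=14, ix=3, q=1

Final answer: 14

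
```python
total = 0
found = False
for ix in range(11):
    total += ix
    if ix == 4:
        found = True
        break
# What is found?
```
Trace:
  total=0
  total=0, found=False
  total=0, found=False, ix=0
  total=1, found=False, ix=1
  total=3, found=False, ix=2
  total=6, found=False, ix=3
  total=10, found=True, ix=4

Final answer: True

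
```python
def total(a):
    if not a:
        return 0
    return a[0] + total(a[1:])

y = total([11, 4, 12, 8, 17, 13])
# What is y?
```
Call trace:
total(a=[11, 4, 12, 8, 17, 13])
  total(a=[4, 12, 8, 17, 13])
    total(a=[12, 8, 17, 13])
      total(a=[8, 17, 13])
        total(a=[17, 13])
          total(a=[13])
            total(a=[])
            -> return 0
          -> return 13
        -> return 30
      -> return 38
    -> return 50
  -> return 54
-> return 65

Final answer: 65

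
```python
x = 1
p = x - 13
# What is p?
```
Trace:
  x=1
  x=1, p=-12

Final answer: -12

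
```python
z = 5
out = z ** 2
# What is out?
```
Trace:
  z=5
  z=5, out=25

Final answer: 25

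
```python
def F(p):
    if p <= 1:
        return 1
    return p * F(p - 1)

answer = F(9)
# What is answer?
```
Call trace:
F(p=9)
  F(p=8)
    F(p=7)
      F(p=6)
        F(p=5)
          F(p=4)
            F(p=3)
              F(p=2)
                F(p=1)
                -> return 1
              -> return 2
            -> return 6
          -> return 24
        -> return 120
      -> return 720
    -> return 5040
  -> return 40320
-> return 362880

Final answer: 362880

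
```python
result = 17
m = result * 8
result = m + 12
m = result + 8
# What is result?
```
Trace:
  result=17
  result=17, m=136
  result=148, m=136
  result=148, m=156

Final answer: 148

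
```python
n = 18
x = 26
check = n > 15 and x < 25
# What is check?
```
Trace:
  n=18
  n=18, x=26
  n=18, x=26, check=False

Final answer: False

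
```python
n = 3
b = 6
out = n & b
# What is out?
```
Trace:
  n=3
  n=3, b=6
  n=3, b=6, out=2

Final answer: 2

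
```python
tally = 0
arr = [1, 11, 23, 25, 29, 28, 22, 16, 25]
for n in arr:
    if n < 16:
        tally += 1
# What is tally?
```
Trace:
  tally=0
  tally=1, n=1
  tally=2, n=11
  tally=2, n=23
  tally=2, n=25
  tally=2, n=29
  tally=2, n=28
  tally=2, n=22
  tally=2, n=16
  tally=2, n=25

Final answer: 2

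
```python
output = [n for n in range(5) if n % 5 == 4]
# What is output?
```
Trace:
  n=0
  n=1
  n=2
  n=3
  n=4
  output=[4]

Final answer: [4]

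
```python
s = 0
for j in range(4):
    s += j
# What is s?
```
Trace:
  s=0
  s=0, j=0
  s=1, j=1
  s=3, j=2
  s=6, j=3

Final answer: 6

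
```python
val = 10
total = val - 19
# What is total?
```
Trace:
  val=10
  val=10, total=-9

Final answer: -9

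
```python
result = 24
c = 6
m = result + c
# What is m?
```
Trace:
  result=24
  result=24, c=6
  result=24, c=6, m=30

Final answer: 30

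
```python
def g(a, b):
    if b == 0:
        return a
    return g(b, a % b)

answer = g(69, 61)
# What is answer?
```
Call trace:
g(a=69, b=61)
  g(a=61, b=8)
    g(a=8, b=5)
      g(a=5, b=3)
        g(a=3, b=2)
          g(a=2, b=1)
            g(a=1, b=0)
            -> return 1
          -> return 1
        -> return 1
      -> return 1
    -> return 1
  -> return 1
-> return 1

Final answer: 1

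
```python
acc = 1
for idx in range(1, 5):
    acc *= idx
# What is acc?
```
Trace:
  acc=1
  acc=1, idx=1
  acc=2, idx=2
  acc=6, idx=3
  acc=24, idx=4

Final answer: 24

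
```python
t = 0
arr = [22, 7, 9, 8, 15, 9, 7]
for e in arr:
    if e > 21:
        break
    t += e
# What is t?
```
Trace:
  t=0
  t=0, e=22

Final answer: 0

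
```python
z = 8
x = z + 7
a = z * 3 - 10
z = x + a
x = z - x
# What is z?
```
Trace:
  z=8
  z=8, x=15
  z=8, x=15, a=14
  z=29, x=15, a=14
  z=29, x=14, a=14

Final answer: 29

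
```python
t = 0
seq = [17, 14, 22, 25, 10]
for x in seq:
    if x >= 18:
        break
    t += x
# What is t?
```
Trace:
  t=0
  t=17, x=17
  t=31, x=14
  t=31, x=22

Final answer: 31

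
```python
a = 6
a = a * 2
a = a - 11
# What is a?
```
Trace:
  a=6
  a=12
  a=1

Final answer: 1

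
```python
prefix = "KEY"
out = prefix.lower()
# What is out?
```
Trace:
  prefix='KEY'
  prefix='KEY', out='key'

Final answer: 'key'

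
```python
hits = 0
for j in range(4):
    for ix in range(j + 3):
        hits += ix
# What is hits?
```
Trace:
  hits=0
  hits=0, j=0, ix=0
  hits=1, j=0, ix=1
  hits=3, j=0, ix=2
  hits=3, j=1, ix=0
  hits=4, j=1, ix=1
  hits=6, j=1, ix=2
  hits=9, j=1, ix=3
  hits=9, j=2, ix=0
  hits=10, j=2, ix=1
  hits=12, j=2, ix=2
  hits=15, j=2, ix=3
  hits=19, j=2, ix=4
  hits=19, j=3, ix=0
  hits=20, j=3, ix=1
  hits=22, j=3, ix=2
  hits=25, j=3, ix=3
  hits=29, j=3, ix=4
  hits=34, j=3, ix=5

Final answer: 34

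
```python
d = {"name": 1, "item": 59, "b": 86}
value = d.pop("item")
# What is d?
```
Trace:
  d={'name': 1, 'item': 59, 'b': 86}
  d={'name': 1, 'b': 86}, value=59

Final answer: {'name': 1, 'b': 86}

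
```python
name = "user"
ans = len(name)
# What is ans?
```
Trace:
  name='user'
  name='user', ans=4

Final answer: 4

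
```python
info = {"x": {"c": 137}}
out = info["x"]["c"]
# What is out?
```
Trace:
  info={'x': {'c': 137}}
  info={'x': {'c': 137}}, out=137

Final answer: 137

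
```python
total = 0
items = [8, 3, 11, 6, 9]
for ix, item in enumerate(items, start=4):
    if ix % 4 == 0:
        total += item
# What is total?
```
Trace:
  total=0
  total=8, ix=4, item=8
  total=8, ix=5, item=3
  total=8, ix=6, item=11
  total=8, ix=7, item=6
  total=17, ix=8, item=9

Final answer: 17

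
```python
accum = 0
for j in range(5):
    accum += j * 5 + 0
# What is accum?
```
Trace:
  accum=0
  accum=0, j=0
  accum=5, j=1
  accum=15, j=2
  accum=30, j=3
  accum=50, j=4

Final answer: 50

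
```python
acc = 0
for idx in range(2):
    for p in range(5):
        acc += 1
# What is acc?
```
Trace:
  acc=0
  acc=1, idx=0, p=0
  acc=2, idx=0, p=1
  acc=3, idx=0, p=2
  acc=4, idx=0, p=3
  acc=5, idx=0, p=4
  acc=6, idx=1, p=0
  acc=7, idx=1, p=1
  acc=8, idx=1, p=2
  acc=9, idx=1, p=3
  acc=10, idx=1, p=4

Final answer: 10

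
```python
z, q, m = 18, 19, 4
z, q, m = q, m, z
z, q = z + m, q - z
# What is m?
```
Trace:
  z=18, q=19, m=4
  z=19, q=4, m=18
  z=37, q=-15, m=18

Final answer: 18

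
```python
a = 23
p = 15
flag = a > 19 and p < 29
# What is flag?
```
Trace:
  a=23
  a=23, p=15
  a=23, p=15, flag=True

Final answer: True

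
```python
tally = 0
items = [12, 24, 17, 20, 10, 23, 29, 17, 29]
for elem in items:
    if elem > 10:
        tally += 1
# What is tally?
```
Trace:
  tally=0
  tally=1, elem=12
  tally=2, elem=24
  tally=3, elem=17
  tally=4, elem=20
  tally=4, elem=10
  tally=5, elem=23
  tally=6, elem=29
  tally=7, elem=17
  tally=8, elem=29

Final answer: 8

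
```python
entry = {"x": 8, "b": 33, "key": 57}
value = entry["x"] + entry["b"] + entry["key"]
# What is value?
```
Trace:
  entry={'x': 8, 'b': 33, 'key': 57}
  entry={'x': 8, 'b': 33, 'key': 57}, value=98

Final answer: 98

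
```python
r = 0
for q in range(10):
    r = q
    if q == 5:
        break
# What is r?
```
Trace:
  r=0
  r=0, q=0
  r=1, q=1
  r=2, q=2
  r=3, q=3
  r=4, q=4
  r=5, q=5

Final answer: 5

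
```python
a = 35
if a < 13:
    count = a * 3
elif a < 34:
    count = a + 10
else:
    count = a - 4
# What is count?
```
Trace:
  a=35
  a=35, count=31

Final answer: 31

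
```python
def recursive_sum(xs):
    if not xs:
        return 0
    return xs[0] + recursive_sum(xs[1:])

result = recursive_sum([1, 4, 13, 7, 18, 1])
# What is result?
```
Call trace:
recursive_sum(xs=[1, 4, 13, 7, 18, 1])
  recursive_sum(xs=[4, 13, 7, 18, 1])
    recursive_sum(xs=[13, 7, 18, 1])
      recursive_sum(xs=[7, 18, 1])
        recursive_sum(xs=[18, 1])
          recursive_sum(xs=[1])
            recursive_sum(xs=[])
            -> return 0
          -> return 1
        -> return 19
      -> return 26
    -> return 39
  -> return 43
-> return 44

Final answer: 44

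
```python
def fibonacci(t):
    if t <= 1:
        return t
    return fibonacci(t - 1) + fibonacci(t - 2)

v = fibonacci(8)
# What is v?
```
Call trace (a repeated sub-call is expanded the first time; later identical calls just restate its return value):
fibonacci(t=8)
  fibonacci(t=7)
    fibonacci(t=6)
      fibonacci(t=5)
        fibonacci(t=4)
          fibonacci(t=3)
            fibonacci(t=2)
              fibonacci(t=1)
              -> return 1
              fibonacci(t=0)
              -> return 0
            -> return 1
            fibonacci(t=1)
            -> return 1
          -> return 2
          fibonacci(t=2) -> return 1  (same call as traced above)
        -> return 3
        fibonacci(t=3) -> return 2  (same call as traced above)
      -> return 5
      fibonacci(t=4) -> return 3  (same call as traced above)
    -> return 8
    fibonacci(t=5) -> return 5  (same call as traced above)
  -> return 13
  fibonacci(t=6) -> return 8  (same call as traced above)
-> return 21

Final answer: 21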